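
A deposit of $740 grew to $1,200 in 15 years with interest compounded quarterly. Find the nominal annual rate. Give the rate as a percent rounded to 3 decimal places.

3.236%

The 60-period growth factor is 1,200/740 = 1.62162.
r/4 = 1.62162^(1/60) − 1 ≈ 0.00808966, so r ≈ 4·0.00808966 = 3.23586%.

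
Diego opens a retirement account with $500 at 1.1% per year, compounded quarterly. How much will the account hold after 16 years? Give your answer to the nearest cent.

Growth factor = (1 + 0.00275)^64 ≈ 1.19215005.
A ≈ 500 × 1.19215005 ≈ 596.0750.

$596.08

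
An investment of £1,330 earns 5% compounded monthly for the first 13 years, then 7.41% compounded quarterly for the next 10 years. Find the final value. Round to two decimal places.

After 13 years at 5%: 1,330 × 1.912955796 ≈ 2,544.2312.
Then 10 years at 7.41%: 2,544.2312 × 2.083856141 ≈ 5,301.8118.

£5,301.81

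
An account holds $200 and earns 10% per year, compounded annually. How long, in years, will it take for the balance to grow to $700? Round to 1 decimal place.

13.1 years

(1 + 0.1)^t = 700/200 = 3.5.
t·ln(1 + 0.1) = ln(3.5); t = 1.2528/0.0953102 ≈ 13.1441.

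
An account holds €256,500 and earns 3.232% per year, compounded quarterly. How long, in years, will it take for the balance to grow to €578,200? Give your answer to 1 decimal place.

We need (1 + 0.00808)^(4t) = 2.2542, so 4t = ln 2.2542 / ln 1.00808 ≈ 100.9988.
t ≈ 100.9988/4 = 25.2497 years.

25.2 years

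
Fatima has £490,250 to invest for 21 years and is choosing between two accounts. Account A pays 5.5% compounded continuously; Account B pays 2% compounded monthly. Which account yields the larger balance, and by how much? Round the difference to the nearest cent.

Account A, by £810,184.14

A: e^(0.055·21) = e^1.155 ≈ 3.174023417528, so 490,250 × 3.174023417528 ≈ 1,556,064.9804.
B: (1 + 0.02/12)^252 ≈ 1.52142955321, so 490,250 × 1.52142955321 ≈ 745,880.8385.
Difference ≈ 810,184.1420 in favor of A.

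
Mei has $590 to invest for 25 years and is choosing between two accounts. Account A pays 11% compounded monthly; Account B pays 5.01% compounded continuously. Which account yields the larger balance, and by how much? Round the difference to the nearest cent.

A: (1 + 0.11/12)^300 ≈ 15.44788859, so 590 × 15.44788859 ≈ 9,114.2543.
B: e^(0.0501·25) = e^1.2525 ≈ 3.499079731, so 590 × 3.499079731 ≈ 2,064.4570.
Difference ≈ 7,049.7972 in favor of A.

Account A, by $7,049.80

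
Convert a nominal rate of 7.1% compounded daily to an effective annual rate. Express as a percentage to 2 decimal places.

One year is 365 periods at 0.000194521 each: (1 + 0.000194521)^365 ≈ 1.073574.
EAR = 1.073574 − 1 ≈ 7.35738%.

7.36%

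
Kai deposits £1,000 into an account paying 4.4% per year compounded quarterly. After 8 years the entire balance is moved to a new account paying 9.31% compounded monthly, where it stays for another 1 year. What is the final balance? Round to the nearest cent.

After 8 years at 4.4%: 1,000 × 1.419178355 ≈ 1,419.1784.
Then 1 years at 9.31%: 1,419.1784 × 1.097177208 ≈ 1,557.0901.

£1,557.09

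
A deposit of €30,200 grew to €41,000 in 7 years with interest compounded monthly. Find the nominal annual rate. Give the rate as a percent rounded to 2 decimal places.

(1 + r/12)^84 = 41,000/30,200 = 1.35762.
1 + r/12 = 1.35762^(1/84) ≈ 1.003646, so r/12 ≈ 0.00364628.
r ≈ 12·0.00364628 = 4.37553%.

4.38%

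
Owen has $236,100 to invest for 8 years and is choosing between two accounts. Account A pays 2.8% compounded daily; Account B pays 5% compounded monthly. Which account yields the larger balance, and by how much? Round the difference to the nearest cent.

Account A growth factor: (1 + 0.028/365)^2920 ≈ 1.2510602711; balance ≈ 295,375.3300.
Account B growth factor: (1 + 0.05/12)^96 ≈ 1.49058546792; balance ≈ 351,927.2290.
Account B is larger by 56,551.8990.

Account B, by $56,551.90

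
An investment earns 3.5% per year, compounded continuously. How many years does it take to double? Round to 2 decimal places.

19.80 years

e^(0.035t) = 2, so 0.035t = ln 2 ≈ 0.69315.
t ≈ 0.69315/0.035 ≈ 19.8042.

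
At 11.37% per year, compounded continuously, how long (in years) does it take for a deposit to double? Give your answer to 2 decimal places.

e^(0.1137t) = 2, so 0.1137t = ln 2 ≈ 0.69315.
t ≈ 0.69315/0.1137 ≈ 6.0963.

6.10 years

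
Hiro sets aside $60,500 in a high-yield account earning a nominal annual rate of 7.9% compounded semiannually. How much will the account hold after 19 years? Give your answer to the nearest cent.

$263,685.43

Growth factor = (1 + 0.0395)^38 ≈ 4.35843686556.
A ≈ 60,500 × 4.35843686556 ≈ 263,685.4304.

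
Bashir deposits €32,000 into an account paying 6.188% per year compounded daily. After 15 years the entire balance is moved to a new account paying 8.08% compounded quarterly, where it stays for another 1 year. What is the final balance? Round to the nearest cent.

€87,693.87

After 15 years at 6.188%: 32,000 × 2.5297521362 ≈ 80,952.0684.
Then 1 years at 8.08%: 80,952.0684 × 1.0832813761 ≈ 87,693.8680.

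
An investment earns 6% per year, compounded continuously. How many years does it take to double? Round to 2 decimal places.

11.55 years

e^(0.06t) = 2, so 0.06t = ln 2 ≈ 0.69315.
t ≈ 0.69315/0.06 ≈ 11.5525.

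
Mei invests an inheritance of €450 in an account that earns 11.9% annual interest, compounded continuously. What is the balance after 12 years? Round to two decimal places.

€1,876.66

A = P·e^(rt) = 450·e^(0.119·12) = 450·e^1.428.
e^1.428 ≈ 4.170350145, so A ≈ 1,876.6576.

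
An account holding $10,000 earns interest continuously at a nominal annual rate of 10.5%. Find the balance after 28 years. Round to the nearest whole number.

A = P·e^(rt) = 10,000·e^(0.105·28) = 10,000·e^2.94.
e^2.94 ≈ 18.9158463123, so A ≈ 189,158.4631.

$189,158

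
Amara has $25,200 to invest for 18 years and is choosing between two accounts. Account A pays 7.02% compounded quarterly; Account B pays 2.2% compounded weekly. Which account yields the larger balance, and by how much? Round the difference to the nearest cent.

Account A, by $50,748.38

Account A growth factor: (1 + 0.01755)^72 ≈ 3.4995694852; balance ≈ 88,189.1510.
Account B growth factor: (1 + 0.022/52)^936 ≈ 1.4857448877; balance ≈ 37,440.7712.
Account A is larger by 50,748.3799.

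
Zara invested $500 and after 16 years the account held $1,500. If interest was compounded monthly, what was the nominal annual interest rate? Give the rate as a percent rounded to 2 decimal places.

6.89%

The 192-period growth factor is 1,500/500 = 3.
r/12 = 3^(1/192) − 1 ≈ 0.00573834, so r ≈ 12·0.00573834 = 6.88601%.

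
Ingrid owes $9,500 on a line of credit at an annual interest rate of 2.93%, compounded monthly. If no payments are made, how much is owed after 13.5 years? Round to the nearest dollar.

Periodic rate = 2.93%/12 = 0.00244167; periods = 12·13.5 = 162.
A = 9,500·(1 + 0.0293/12)^162 ≈ 9,500·1.4844849603 ≈ 14,102.6071.

$14,103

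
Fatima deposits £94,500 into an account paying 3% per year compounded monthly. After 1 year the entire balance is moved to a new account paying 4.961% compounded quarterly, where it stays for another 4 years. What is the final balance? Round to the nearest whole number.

£118,603

After 1 years at 3%: 94,500 × 1.03041595691 ≈ 97,374.3079.
Then 4 years at 4.961%: 97,374.3079 × 1.21801137101 ≈ 118,603.0143.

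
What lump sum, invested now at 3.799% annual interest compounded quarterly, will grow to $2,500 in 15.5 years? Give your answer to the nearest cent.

Growth factor = (1 + 0.0094975)^62 ≈ 1.796906009.
P = 2,500/1.796906009 ≈ 1,391.2803.

$1,391.28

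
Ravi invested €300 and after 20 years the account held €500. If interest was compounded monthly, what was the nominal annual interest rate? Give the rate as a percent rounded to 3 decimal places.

2.557%

(1 + r/12)^240 = 500/300 = 1.66667.
1 + r/12 = 1.66667^(1/240) ≈ 1.002131, so r/12 ≈ 0.00213071.
r ≈ 12·0.00213071 = 2.55685%.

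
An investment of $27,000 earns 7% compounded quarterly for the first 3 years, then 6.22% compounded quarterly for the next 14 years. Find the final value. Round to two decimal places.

After 3 years at 7%: 27,000 × 1.2314393149 ≈ 33,248.8615.
Then 14 years at 6.22%: 33,248.8615 × 2.3728669526 ≈ 78,895.1247.

$78,895.12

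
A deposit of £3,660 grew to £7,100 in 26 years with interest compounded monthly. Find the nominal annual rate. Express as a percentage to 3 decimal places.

The 312-period growth factor is 7,100/3,660 = 1.93989.
r/12 = 1.93989^(1/312) − 1 ≈ 0.00212608, so r ≈ 12·0.00212608 = 2.55129%.

2.551%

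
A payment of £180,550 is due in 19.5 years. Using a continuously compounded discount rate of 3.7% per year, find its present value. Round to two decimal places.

£87,751.39

P = A·e^(−rt) = 180,550·e^(−0.7215).
e^(−0.7215) ≈ 0.486022674899, so P ≈ 87,751.3940.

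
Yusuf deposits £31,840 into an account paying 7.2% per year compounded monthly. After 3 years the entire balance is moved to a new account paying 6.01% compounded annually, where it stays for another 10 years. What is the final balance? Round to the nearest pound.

After 3 years at 7.2%: 31,840 × 1.2403016056 ≈ 39,491.2031.
Then 10 years at 6.01%: 39,491.2031 × 1.7925378929 ≈ 70,789.4780.

£70,789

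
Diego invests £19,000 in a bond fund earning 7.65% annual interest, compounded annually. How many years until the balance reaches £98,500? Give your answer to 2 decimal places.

We need (1 + 0.0765)^t = 5.1842, so t = ln 5.1842 / ln 1.0765 ≈ 22.3240.

22.32 years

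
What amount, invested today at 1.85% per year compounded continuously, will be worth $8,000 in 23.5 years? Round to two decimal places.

P = A·e^(−rt) = 8,000·e^(−0.43475).
e^(−0.43475) ≈ 0.6474265035, so P ≈ 5,179.4120.

$5,179.41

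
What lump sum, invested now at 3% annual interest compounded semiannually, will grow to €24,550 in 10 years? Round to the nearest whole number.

€18,228

Growth factor = (1 + 0.015)^20 ≈ 1.3468550066.
P = 24,550/1.3468550066 ≈ 18,227.6488.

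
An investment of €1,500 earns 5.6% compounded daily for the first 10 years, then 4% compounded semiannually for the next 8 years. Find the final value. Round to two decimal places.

€3,604.79

Phase 1: 1,500·(1 + 0.056/365)^3650 ≈ 2,625.8960.
Phase 2: 2,625.8960·(1 + 0.02)^16 ≈ 3,604.7924.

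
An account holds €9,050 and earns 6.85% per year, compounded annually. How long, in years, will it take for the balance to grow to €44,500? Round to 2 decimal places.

24.04 years

We need (1 + 0.0685)^t = 4.9171, so t = ln 4.9171 / ln 1.0685 ≈ 24.0390.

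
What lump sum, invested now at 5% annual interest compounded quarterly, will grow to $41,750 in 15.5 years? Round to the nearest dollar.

$19,327

Periodic rate = 5%/4 = 0.0125; 62 periods.
P = 41,750/(1 + 0.0125)^62 ≈ 41,750/2.1601901277 ≈ 19,327.0025.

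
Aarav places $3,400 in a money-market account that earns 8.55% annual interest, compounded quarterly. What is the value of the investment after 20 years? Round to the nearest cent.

$18,462.77

Growth factor = (1 + 0.021375)^80 ≈ 5.4302256965.
A ≈ 3,400 × 5.4302256965 ≈ 18,462.7674.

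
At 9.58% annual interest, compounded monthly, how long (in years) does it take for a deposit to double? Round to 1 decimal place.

(1 + 0.00798333)^(12t) = 2.
12t = ln 2 / ln(1 + 0.00798333) ≈ 0.69315/0.00795164 ≈ 87.1704.
t ≈ 7.2642.

7.3 years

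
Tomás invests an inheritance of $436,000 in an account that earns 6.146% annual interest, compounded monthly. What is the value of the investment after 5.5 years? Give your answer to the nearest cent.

Growth factor = (1 + 0.06146/12)^66 ≈ 1.40097343522.
A ≈ 436,000 × 1.40097343522 ≈ 610,824.4178.

$610,824.42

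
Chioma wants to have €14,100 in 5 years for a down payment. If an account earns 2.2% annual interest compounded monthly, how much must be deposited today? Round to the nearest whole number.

Periodic rate = 2.2%/12 = 0.00183333; 60 periods.
P = 14,100/(1 + 0.022/12)^60 ≈ 14,100/1.1161656555 ≈ 12,632.5335.

€12,633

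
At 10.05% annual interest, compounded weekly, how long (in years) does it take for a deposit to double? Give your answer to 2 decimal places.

6.90 years

(1 + 0.00193269)^(52t) = 2.
52t = ln 2 / ln(1 + 0.00193269) ≈ 0.69315/0.00193083 ≈ 358.9898.
t ≈ 6.9036.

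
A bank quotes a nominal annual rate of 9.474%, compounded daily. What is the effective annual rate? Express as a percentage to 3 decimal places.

9.936%

One year is 365 periods at 0.000259562 each: (1 + 0.000259562)^365 ≈ 1.099359.
EAR = 1.099359 − 1 ≈ 9.93595%.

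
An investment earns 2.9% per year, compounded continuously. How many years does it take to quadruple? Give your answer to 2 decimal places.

e^(0.029t) = 4, so 0.029t = ln 4 ≈ 1.3863.
t ≈ 1.3863/0.029 ≈ 47.8033.

47.80 years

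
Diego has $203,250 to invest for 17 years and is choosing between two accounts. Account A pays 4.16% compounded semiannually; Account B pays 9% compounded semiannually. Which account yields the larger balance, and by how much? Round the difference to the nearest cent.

Account A growth factor: (1 + 0.0208)^34 ≈ 2.01364304689; balance ≈ 409,272.9493.
Account B growth factor: (1 + 0.045)^34 ≈ 4.46636154069; balance ≈ 907,787.9831.
Account B is larger by 498,515.0339.

Account B, by $498,515.03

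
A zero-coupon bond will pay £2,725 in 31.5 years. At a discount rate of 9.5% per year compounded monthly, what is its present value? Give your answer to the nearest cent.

£138.31

Periodic rate = 9.5%/12 = 0.00791667; 378 periods.
P = 2,725/(1 + 0.095/12)^378 ≈ 2,725/19.70193463 ≈ 138.3113.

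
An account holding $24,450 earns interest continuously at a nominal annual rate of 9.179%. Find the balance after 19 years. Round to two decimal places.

A = P·e^(rt) = 24,450·e^(0.09179·19) = 24,450·e^1.74401.
e^1.74401 ≈ 5.72023563801, so A ≈ 139,859.7613.

$139,859.76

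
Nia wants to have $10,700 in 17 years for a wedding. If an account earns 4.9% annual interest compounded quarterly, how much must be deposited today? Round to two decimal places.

$4,675.35

Growth factor = (1 + 0.01225)^68 ≈ 2.2885974513.
P = 10,700/2.2885974513 ≈ 4,675.3526.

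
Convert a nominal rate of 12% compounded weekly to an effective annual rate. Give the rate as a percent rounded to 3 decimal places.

One year is 52 periods at 0.00230769 each: (1 + 0.00230769)^52 ≈ 1.127341.
EAR = 1.127341 − 1 ≈ 12.73410%.

12.734%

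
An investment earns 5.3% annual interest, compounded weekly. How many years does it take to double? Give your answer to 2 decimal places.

(1 + 0.00101923)^(52t) = 2.
52t = ln 2 / ln(1 + 0.00101923) ≈ 0.69315/0.00101871 ≈ 680.4154.
t ≈ 13.0849.

13.08 years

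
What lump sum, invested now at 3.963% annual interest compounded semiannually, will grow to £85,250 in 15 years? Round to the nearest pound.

Periodic rate = 3.963%/2 = 0.019815; 30 periods.
P = 85,250/(1 + 0.019815)^30 ≈ 85,250/1.8015315224 ≈ 47,320.8484.

£47,321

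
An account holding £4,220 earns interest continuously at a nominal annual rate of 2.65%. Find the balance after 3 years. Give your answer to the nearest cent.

A = P·e^(rt) = 4,220·e^(0.0265·3) = 4,220·e^0.0795.
e^0.0795 ≈ 1.08274556, so A ≈ 4,569.1863.

£4,569.19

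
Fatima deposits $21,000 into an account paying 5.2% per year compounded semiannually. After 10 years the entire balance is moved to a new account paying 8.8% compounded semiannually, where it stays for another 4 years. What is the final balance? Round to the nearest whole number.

$49,519

After 10 years at 5.2%: 21,000 × 1.670887521 ≈ 35,088.6379.
Then 4 years at 8.8%: 35,088.6379 × 1.4112501118 ≈ 49,518.8442.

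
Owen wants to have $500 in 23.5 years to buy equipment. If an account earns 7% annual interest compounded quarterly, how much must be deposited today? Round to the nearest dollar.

Growth factor = (1 + 0.0175)^94 ≈ 5.10781645.
P = 500/5.10781645 ≈ 97.8892.

$98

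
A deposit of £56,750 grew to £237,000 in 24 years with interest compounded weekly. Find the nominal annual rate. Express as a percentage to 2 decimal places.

(1 + r/52)^1248 = 237,000/56,750 = 4.17621.
1 + r/52 = 4.17621^(1/1248) ≈ 1.001146, so r/52 ≈ 0.00114601.
r ≈ 52·0.00114601 = 5.95926%.

5.96%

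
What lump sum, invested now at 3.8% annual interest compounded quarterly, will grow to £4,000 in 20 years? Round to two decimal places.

£1,877.39

Growth factor = (1 + 0.0095)^80 ≈ 2.130619328.
P = 4,000/2.130619328 ≈ 1,877.3884.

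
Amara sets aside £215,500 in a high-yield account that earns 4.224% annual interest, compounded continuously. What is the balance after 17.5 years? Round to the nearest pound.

£451,313

A = P·e^(rt) = 215,500·e^(0.04224·17.5) = 215,500·e^0.7392.
e^0.7392 ≈ 2.0942594366, so A ≈ 451,312.9086.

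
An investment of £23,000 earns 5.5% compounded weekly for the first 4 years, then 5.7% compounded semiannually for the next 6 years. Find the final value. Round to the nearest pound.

£40,149

Phase 1: 23,000·(1 + 0.055/52)^208 ≈ 28,656.4329.
Phase 2: 28,656.4329·(1 + 0.0285)^12 ≈ 40,148.9028.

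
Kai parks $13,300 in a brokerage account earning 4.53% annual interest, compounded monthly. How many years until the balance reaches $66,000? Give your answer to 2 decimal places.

35.43 years

(1 + 0.003775)^(12t) = 66,000/13,300 = 4.9624.
12t·ln(1 + 0.003775) = ln(4.9624); 12t = 1.6019/0.00376789 ≈ 425.1424.
t ≈ 35.4285 years.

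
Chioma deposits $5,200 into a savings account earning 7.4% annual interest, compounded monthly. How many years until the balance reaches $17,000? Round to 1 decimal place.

(1 + 0.00616667)^(12t) = 17,000/5,200 = 3.2692.
12t·ln(1 + 0.00616667) = ln(3.2692); 12t = 1.1846/0.00614773 ≈ 192.6816.
t ≈ 16.0568 years.

16.1 years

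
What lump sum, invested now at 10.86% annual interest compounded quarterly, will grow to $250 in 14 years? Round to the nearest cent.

$55.78

Periodic rate = 10.86%/4 = 0.02715; 56 periods.
P = 250/(1 + 0.02715)^56 ≈ 250/4.48225693 ≈ 55.7755.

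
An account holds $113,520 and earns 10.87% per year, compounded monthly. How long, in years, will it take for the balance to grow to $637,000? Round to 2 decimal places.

15.94 years

We need (1 + 0.00905833)^(12t) = 5.6113, so 12t = ln 5.6113 / ln 1.009058 ≈ 191.2704.
t ≈ 191.2704/12 = 15.9392 years.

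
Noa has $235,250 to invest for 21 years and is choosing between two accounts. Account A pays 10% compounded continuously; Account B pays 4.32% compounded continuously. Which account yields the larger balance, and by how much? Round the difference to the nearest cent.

Account A growth factor: e^(0.1·21) = e^2.1 ≈ 8.166169912568; balance ≈ 1,921,091.4719.
Account B growth factor: e^(0.0432·21) = e^0.9072 ≈ 2.47737615975; balance ≈ 582,802.7416.
Account A is larger by 1,338,288.7303.

Account A, by $1,338,288.73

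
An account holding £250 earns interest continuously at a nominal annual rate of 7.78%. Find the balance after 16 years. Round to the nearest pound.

A = P·e^(rt) = 250·e^(0.0778·16) = 250·e^1.2448.
e^1.2448 ≈ 3.47224028, so A ≈ 868.0601.

£868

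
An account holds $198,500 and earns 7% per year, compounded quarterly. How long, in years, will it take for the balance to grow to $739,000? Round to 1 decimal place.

18.9 years

We need (1 + 0.0175)^(4t) = 3.7229, so 4t = ln 3.7229 / ln 1.0175 ≈ 75.7701.
t ≈ 75.7701/4 = 18.9425 years.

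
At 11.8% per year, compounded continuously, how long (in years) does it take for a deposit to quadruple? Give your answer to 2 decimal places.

11.75 years

e^(0.118t) = 4, so 0.118t = ln 4 ≈ 1.3863.
t ≈ 1.3863/0.118 ≈ 11.7483.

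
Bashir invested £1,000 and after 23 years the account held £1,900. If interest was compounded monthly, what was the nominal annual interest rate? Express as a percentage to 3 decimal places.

2.794%

(1 + r/12)^276 = 1,900/1,000 = 1.9.
1 + r/12 = 1.9^(1/276) ≈ 1.002328, so r/12 ≈ 0.00232826.
r ≈ 12·0.00232826 = 2.79392%.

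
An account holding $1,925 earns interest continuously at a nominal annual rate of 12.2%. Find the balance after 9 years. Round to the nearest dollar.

A = P·e^(rt) = 1,925·e^(0.122·9) = 1,925·e^1.098.
e^1.098 ≈ 2.998163696, so A ≈ 5,771.4651.

$5,771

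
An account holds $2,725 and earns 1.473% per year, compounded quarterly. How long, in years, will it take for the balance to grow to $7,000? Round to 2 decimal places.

(1 + 0.0036825)^(4t) = 7,000/2,725 = 2.5688.
4t·ln(1 + 0.0036825) = ln(2.5688); 4t = 0.94344/0.00367574 ≈ 256.6674.
t ≈ 64.1669 years.

64.17 years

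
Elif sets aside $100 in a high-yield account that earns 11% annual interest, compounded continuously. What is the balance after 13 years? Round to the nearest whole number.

$418

A = P·e^(rt) = 100·e^(0.11·13) = 100·e^1.43.
e^1.43 ≈ 4.17869919, so A ≈ 417.8699.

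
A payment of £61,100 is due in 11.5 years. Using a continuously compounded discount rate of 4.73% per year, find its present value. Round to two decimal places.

P = A·e^(−rt) = 61,100·e^(−0.54395).
e^(−0.54395) ≈ 0.58045093696, so P ≈ 35,465.5522.

£35,465.55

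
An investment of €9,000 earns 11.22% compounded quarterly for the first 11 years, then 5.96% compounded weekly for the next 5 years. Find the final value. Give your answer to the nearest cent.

After 11 years at 11.22%: 9,000 × 3.3777417849 ≈ 30,399.6761.
Then 5 years at 5.96%: 30,399.6761 × 1.346931919 ≈ 40,946.2940.

€40,946.29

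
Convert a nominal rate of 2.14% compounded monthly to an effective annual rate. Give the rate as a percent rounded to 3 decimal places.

2.161%

EAR = (1 + 2.14%/12)^12 − 1 = (1 + 0.00178333)^12 − 1.
(1 + 0.00178333)^12 ≈ 1.021611, so EAR ≈ 2.16112%.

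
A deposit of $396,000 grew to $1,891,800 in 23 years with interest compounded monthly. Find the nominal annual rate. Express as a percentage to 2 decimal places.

(1 + r/12)^276 = 1,891,800/396,000 = 4.77727.
1 + r/12 = 4.77727^(1/276) ≈ 1.005682, so r/12 ≈ 0.00568228.
r ≈ 12·0.00568228 = 6.81873%.

6.82%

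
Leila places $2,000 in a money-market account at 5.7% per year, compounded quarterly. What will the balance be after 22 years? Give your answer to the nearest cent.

$6,946.91

Growth factor = (1 + 0.01425)^88 ≈ 3.473453115.
A ≈ 2,000 × 3.473453115 ≈ 6,946.9062.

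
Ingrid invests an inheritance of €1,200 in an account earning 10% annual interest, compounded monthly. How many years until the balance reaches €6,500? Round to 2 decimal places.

We need (1 + 0.00833333)^(12t) = 5.4167, so 12t = ln 5.4167 / ln 1.008333 ≈ 203.5812.
t ≈ 203.5812/12 = 16.9651 years.

16.97 years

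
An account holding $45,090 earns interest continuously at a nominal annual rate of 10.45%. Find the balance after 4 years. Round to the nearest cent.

$68,488.13

A = P·e^(rt) = 45,090·e^(0.1045·4) = 45,090·e^0.418.
e^0.418 ≈ 1.5189206744, so A ≈ 68,488.1332.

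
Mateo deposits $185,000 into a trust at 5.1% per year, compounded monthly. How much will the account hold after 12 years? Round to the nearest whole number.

$340,719

Growth factor = (1 + 0.00425)^144 ≈ 1.84172599564.
A ≈ 185,000 × 1.84172599564 ≈ 340,719.3092.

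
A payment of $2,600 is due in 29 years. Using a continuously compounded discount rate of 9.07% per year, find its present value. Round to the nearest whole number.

$187

P = A·e^(−rt) = 2,600·e^(−2.6303).
e^(−2.6303) ≈ 0.07205684194, so P ≈ 187.3478.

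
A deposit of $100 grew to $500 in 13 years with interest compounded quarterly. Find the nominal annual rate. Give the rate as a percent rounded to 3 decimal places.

12.574%

The 52-period growth factor is 500/100 = 5.
r/4 = 5^(1/52) − 1 ≈ 0.0314347, so r ≈ 4·0.0314347 = 12.57387%.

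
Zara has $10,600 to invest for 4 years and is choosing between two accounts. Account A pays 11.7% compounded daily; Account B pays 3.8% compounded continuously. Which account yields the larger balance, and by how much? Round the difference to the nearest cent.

Account A, by $4,584.68

Account A growth factor: (1 + 0.117/365)^1460 ≈ 1.5966776598; balance ≈ 16,924.7832.
Account B growth factor: e^(0.038·4) = e^0.152 ≈ 1.1641602364; balance ≈ 12,340.0985.
Account A is larger by 4,584.6847.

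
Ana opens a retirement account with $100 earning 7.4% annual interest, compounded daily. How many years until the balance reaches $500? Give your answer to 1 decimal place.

(1 + 0.00020274)^(365t) = 500/100 = 5.
365t·ln(1 + 0.00020274) = ln(5); 365t = 1.6094/0.000202719 ≈ 7939.2484.
t ≈ 21.7514 years.

21.8 years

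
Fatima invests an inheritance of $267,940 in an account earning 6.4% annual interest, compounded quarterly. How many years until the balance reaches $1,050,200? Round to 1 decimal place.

21.5 years

We need (1 + 0.016)^(4t) = 3.9195, so 4t = ln 3.9195 / ln 1.016 ≈ 86.0545.
t ≈ 86.0545/4 = 21.5136 years.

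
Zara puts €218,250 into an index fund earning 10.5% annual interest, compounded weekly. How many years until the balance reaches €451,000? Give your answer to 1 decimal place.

We need (1 + 0.00201923)^(52t) = 2.0664, so 52t = ln 2.0664 / ln 1.002019 ≈ 359.8195.
t ≈ 359.8195/52 = 6.9196 years.

6.9 years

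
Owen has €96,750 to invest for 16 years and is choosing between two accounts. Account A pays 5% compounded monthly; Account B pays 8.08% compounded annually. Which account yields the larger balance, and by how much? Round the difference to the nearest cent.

Account A growth factor: (1 + 0.05/12)^192 ≈ 2.22184503718; balance ≈ 214,963.5073.
Account B growth factor: (1 + 0.0808)^16 ≈ 3.46677276612; balance ≈ 335,410.2651.
Account B is larger by 120,446.7578.

Account B, by €120,446.76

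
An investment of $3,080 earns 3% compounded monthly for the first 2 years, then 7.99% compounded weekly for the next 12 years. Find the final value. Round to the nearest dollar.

$8,524

After 2 years at 3%: 3,080 × 1.061757044 ≈ 3,270.2117.
Then 12 years at 7.99%: 3,270.2117 × 2.606645478 ≈ 8,524.2825.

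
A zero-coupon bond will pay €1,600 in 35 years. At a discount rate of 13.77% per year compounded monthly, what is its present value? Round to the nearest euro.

€13

Growth factor = (1 + 0.011475)^420 ≈ 120.5491859.
P = 1,600/120.5491859 ≈ 13.2726.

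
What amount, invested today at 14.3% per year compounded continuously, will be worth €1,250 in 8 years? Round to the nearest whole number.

€398

P = A·e^(−rt) = 1,250·e^(−1.144).
e^(−1.144) ≈ 0.3185423009, so P ≈ 398.1779.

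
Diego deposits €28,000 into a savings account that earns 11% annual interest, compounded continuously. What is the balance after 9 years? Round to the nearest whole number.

A = P·e^(rt) = 28,000·e^(0.11·9) = 28,000·e^0.99.
e^0.99 ≈ 2.6912344723, so A ≈ 75,354.5652.

€75,355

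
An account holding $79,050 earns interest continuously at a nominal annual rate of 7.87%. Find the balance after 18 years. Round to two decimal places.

$325,929.33

A = P·e^(rt) = 79,050·e^(0.0787·18) = 79,050·e^1.4166.
e^1.4166 ≈ 4.12307811623, so A ≈ 325,929.3251.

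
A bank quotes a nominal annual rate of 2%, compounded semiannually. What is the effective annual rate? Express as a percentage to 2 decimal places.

One year is 2 periods at 0.01 each: (1 + 0.01)^2 ≈ 1.0201.
EAR = 1.0201 − 1 ≈ 2.01000%.

2.01%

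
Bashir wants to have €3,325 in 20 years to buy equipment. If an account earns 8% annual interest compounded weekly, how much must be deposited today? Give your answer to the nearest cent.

Growth factor = (1 + 0.08/52)^1040 ≈ 4.946946372.
P = 3,325/4.946946372 ≈ 672.1318.

€672.13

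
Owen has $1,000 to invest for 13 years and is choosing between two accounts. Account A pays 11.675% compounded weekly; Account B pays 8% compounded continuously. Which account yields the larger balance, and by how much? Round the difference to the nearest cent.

Account A growth factor: (1 + 0.11675/52)^676 ≈ 4.554194724; balance ≈ 4,554.1947.
Account B growth factor: e^(0.08·13) = e^1.04 ≈ 2.829217014; balance ≈ 2,829.2170.
Account A is larger by 1,724.9777.

Account A, by $1,724.98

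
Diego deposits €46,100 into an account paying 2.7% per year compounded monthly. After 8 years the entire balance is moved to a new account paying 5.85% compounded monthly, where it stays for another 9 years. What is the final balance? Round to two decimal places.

Phase 1: 46,100·(1 + 0.00225)^96 ≈ 57,200.9390.
Phase 2: 57,200.9390·(1 + 0.004875)^108 ≈ 96,717.1874.

€96,717.19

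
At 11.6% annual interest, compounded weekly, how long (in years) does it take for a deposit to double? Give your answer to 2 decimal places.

(1 + 0.00223077)^(52t) = 2.
52t = ln 2 / ln(1 + 0.00223077) ≈ 0.69315/0.00222828 ≈ 311.0676.
t ≈ 5.9821.

5.98 years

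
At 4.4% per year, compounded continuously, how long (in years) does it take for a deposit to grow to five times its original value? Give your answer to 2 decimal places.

e^(0.044t) = 5, so 0.044t = ln 5 ≈ 1.6094.
t ≈ 1.6094/0.044 ≈ 36.5781.

36.58 years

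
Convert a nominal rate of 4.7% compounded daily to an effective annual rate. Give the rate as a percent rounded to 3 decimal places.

EAR = (1 + 4.7%/365)^365 − 1 = (1 + 0.000128767)^365 − 1.
(1 + 0.000128767)^365 ≈ 1.048119, so EAR ≈ 4.81188%.

4.812%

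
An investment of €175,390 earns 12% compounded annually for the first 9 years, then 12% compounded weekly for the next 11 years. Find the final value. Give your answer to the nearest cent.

€1,817,922.23

After 9 years at 12%: 175,390 × 2.77307875745 ≈ 486,370.2833.
Then 11 years at 12%: 486,370.2833 × 3.737732941367 ≈ 1,817,922.2295.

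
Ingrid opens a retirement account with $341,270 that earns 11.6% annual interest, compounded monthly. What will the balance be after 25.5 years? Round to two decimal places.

$6,479,952.29

Periodic rate = 11.6%/12 = 0.00966667; periods = 12·25.5 = 306.
A = 341,270·(1 + 0.116/12)^306 ≈ 341,270·18.987758335 ≈ 6,479,952.2870.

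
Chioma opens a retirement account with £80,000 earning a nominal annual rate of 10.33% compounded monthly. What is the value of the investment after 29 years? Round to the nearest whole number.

Growth factor = (1 + 0.1033/12)^348 ≈ 19.74459001687.
A ≈ 80,000 × 19.74459001687 ≈ 1,579,567.2013.

£1,579,567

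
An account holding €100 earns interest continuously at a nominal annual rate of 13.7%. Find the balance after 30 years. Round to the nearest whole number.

A = P·e^(rt) = 100·e^(0.137·30) = 100·e^4.11.
e^4.11 ≈ 60.94671757, so A ≈ 6,094.6718.

€6,095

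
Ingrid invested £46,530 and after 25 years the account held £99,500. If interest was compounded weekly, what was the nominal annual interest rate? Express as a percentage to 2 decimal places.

3.04%

The 1300-period growth factor is 99,500/46,530 = 2.13841.
r/52 = 2.13841^(1/1300) − 1 ≈ 0.000584833, so r ≈ 52·0.000584833 = 3.04113%.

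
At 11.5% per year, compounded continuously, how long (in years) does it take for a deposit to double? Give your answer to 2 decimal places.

e^(0.115t) = 2, so 0.115t = ln 2 ≈ 0.69315.
t ≈ 0.69315/0.115 ≈ 6.0274.

6.03 years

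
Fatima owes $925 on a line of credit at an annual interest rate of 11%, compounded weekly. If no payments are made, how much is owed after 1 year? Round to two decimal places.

$1,032.44

Periodic rate = 11%/52 = 0.00211538; periods = 52·1 = 52.
A = 925·(1 + 0.11/52)^52 ≈ 925·1.116148386 ≈ 1,032.4373.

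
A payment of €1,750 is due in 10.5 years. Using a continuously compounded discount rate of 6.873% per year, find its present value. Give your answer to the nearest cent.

P = A·e^(−rt) = 1,750·e^(−0.721665).
e^(−0.721665) ≈ 0.4859424878, so P ≈ 850.3994.

€850.40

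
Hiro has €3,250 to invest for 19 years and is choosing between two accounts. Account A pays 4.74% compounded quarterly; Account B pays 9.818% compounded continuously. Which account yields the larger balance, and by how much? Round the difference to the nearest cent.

Account B, by €13,034.33

Account A growth factor: (1 + 0.01185)^76 ≈ 2.448084125; balance ≈ 7,956.2734.
Account B growth factor: e^(0.09818·19) = e^1.86542 ≈ 6.4586479486; balance ≈ 20,990.6058.
Account B is larger by 13,034.3324.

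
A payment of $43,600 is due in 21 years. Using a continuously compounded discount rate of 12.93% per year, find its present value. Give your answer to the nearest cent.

$2,885.67

P = A·e^(−rt) = 43,600·e^(−2.7153).
e^(−2.7153) ≈ 0.0661850945, so P ≈ 2,885.6701.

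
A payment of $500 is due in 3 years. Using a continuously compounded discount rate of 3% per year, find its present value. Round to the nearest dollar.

P = A·e^(−rt) = 500·e^(−0.09).
e^(−0.09) ≈ 0.913931185, so P ≈ 456.9656.

$457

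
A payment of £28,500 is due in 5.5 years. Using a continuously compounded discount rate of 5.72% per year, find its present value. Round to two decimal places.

P = A·e^(−rt) = 28,500·e^(−0.3146).
e^(−0.3146) ≈ 0.73008084821, so P ≈ 20,807.3042.

£20,807.30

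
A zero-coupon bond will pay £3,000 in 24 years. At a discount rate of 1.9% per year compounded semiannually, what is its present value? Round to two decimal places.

£1,905.54

Growth factor = (1 + 0.0095)^48 ≈ 1.57435808.
P = 3,000/1.57435808 ≈ 1,905.5385.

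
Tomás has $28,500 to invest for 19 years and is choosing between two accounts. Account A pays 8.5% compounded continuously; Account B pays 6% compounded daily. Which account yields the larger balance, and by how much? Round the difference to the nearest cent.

Account A, by $54,190.26

A: e^(0.085·19) = e^1.615 ≈ 5.02788792347, so 28,500 × 5.02788792347 ≈ 143,294.8058.
B: (1 + 0.06/365)^6935 ≈ 3.1264754371, so 28,500 × 3.1264754371 ≈ 89,104.5500.
Difference ≈ 54,190.2559 in favor of A.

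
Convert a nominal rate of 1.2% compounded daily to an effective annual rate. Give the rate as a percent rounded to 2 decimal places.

1.21%

One year is 365 periods at 0.0000328767 each: (1 + 0.0000328767)^365 ≈ 1.012072.
EAR = 1.012072 − 1 ≈ 1.20721%.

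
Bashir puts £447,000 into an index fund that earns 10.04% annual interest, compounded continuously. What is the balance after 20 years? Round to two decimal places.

£3,329,437.32

A = P·e^(rt) = 447,000·e^(0.1004·20) = 447,000·e^2.008.
e^2.008 ≈ 7.448405629313, so A ≈ 3,329,437.3163.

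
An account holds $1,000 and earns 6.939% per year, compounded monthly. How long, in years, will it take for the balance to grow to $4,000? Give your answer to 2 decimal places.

20.04 years

We need (1 + 0.0057825)^(12t) = 4, so 12t = ln 4 / ln 1.005783 ≈ 240.4321.
t ≈ 240.4321/12 = 20.0360 years.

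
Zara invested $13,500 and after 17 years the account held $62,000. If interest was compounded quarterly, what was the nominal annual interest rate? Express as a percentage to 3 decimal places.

9.069%

(1 + r/4)^68 = 62,000/13,500 = 4.59259.
1 + r/4 = 4.59259^(1/68) ≈ 1.022671, so r/4 ≈ 0.0226715.
r ≈ 4·0.0226715 = 9.06859%.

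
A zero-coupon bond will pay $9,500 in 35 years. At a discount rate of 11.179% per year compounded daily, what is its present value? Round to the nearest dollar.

$190

Periodic rate = 11.179%/365 = 0.000306274; 12775 periods.
P = 9,500/(1 + 0.11179/365)^12775 ≈ 9,500/50.00139729 ≈ 189.9947.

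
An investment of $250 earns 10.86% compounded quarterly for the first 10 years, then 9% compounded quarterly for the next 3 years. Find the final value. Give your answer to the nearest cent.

After 10 years at 10.86%: 250 × 2.91981153 ≈ 729.9529.
Then 3 years at 9%: 729.9529 × 1.30604999 ≈ 953.3550.

$953.35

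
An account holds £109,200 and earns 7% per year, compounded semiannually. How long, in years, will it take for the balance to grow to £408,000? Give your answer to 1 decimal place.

19.2 years

(1 + 0.035)^(2t) = 408,000/109,200 = 3.7363.
2t·ln(1 + 0.035) = ln(3.7363); 2t = 1.3181/0.0344014 ≈ 38.3149.
t ≈ 19.1574 years.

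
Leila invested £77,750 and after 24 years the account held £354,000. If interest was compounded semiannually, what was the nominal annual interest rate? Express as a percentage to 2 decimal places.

The 48-period growth factor is 354,000/77,750 = 4.55305.
r/2 = 4.55305^(1/48) − 1 ≈ 0.032083, so r ≈ 2·0.032083 = 6.41661%.

6.42%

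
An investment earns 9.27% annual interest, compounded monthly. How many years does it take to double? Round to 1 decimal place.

7.5 years

(1 + 0.007725)^(12t) = 2.
12t = ln 2 / ln(1 + 0.007725) ≈ 0.69315/0.00769531 ≈ 90.0739.
t ≈ 7.5062.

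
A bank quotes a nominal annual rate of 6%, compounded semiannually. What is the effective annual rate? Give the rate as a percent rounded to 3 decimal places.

6.090%

EAR = (1 + 6%/2)^2 − 1 = (1 + 0.03)^2 − 1.
(1 + 0.03)^2 ≈ 1.0609, so EAR ≈ 6.09000%.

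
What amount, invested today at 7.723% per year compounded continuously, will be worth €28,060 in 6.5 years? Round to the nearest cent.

P = A·e^(−rt) = 28,060·e^(−0.501995).
e^(−0.501995) ≈ 0.60532183725, so P ≈ 16,985.3308.

€16,985.33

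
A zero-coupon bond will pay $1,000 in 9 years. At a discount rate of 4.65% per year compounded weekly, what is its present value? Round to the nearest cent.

$658.16

Growth factor = (1 + 0.0465/52)^468 ≈ 1.51939616.
P = 1,000/1.51939616 ≈ 658.1562.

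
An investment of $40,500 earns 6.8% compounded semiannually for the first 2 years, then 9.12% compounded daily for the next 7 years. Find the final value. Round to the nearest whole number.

$87,651

After 2 years at 6.8%: 40,500 × 1.1430945523 ≈ 46,295.3294.
Then 7 years at 9.12%: 46,295.3294 × 1.8932979528 ≈ 87,650.8523.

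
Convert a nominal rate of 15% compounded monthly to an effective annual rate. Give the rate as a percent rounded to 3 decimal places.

One year is 12 periods at 0.0125 each: (1 + 0.0125)^12 ≈ 1.160755.
EAR = 1.160755 − 1 ≈ 16.07545%.

16.075%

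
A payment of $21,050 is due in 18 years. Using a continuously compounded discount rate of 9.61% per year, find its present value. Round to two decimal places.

P = A·e^(−rt) = 21,050·e^(−1.7298).
e^(−1.7298) ≈ 0.1773198704, so P ≈ 3,732.5833.

$3,732.58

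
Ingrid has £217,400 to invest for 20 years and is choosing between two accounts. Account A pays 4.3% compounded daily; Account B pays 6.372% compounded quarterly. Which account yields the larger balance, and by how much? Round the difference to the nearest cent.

Account B, by £256,047.30

Account A growth factor: (1 + 0.043/365)^7300 ≈ 2.36304099425; balance ≈ 513,725.1121.
Account B growth factor: (1 + 0.01593)^80 ≈ 3.54081147675; balance ≈ 769,772.4150.
Account B is larger by 256,047.3029.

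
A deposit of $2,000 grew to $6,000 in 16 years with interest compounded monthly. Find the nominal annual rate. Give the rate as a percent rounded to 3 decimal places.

(1 + r/12)^192 = 6,000/2,000 = 3.
1 + r/12 = 3^(1/192) ≈ 1.005738, so r/12 ≈ 0.00573834.
r ≈ 12·0.00573834 = 6.88601%.

6.886%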